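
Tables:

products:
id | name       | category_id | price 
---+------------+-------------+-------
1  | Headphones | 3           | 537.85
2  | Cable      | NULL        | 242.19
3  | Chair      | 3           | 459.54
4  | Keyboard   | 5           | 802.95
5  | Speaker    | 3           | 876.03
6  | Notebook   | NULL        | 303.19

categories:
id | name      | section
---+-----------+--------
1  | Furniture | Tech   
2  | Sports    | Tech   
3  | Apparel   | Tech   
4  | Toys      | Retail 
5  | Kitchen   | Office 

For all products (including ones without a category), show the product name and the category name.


LEFT JOIN keeps every row from products (the left table); where category_id has no match in categories, the category columns become NULL. Walk through each product:
  - product 1 (Headphones): category_id=3 -> matches Apparel
  - product 2 (Cable): category_id=NULL, no match -> kept with NULL
  - product 3 (Chair): category_id=3 -> matches Apparel
  - product 4 (Keyboard): category_id=5 -> matches Kitchen
  - product 5 (Speaker): category_id=3 -> matches Apparel
  - product 6 (Notebook): category_id=NULL, no match -> kept with NULL
All 6 rows appear; 2 have NULL category.

SQL:
SELECT a.name, b.name AS category
FROM products a
LEFT JOIN categories b ON a.category_id = b.id

Result:
name       | category
-----------+---------
Headphones | Apparel 
Cable      | NULL    
Chair      | Apparel 
Keyboard   | Kitchen 
Speaker    | Apparel 
Notebook   | NULL    


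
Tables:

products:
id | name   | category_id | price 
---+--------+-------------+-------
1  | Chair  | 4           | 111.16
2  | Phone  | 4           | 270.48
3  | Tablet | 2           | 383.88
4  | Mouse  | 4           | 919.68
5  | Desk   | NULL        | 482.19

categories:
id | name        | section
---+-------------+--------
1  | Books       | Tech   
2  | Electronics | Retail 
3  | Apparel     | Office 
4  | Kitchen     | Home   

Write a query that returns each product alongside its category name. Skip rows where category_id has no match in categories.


INNER JOIN keeps only products rows whose category_id matches an id in categories. Walk through each product:
  - product 1 (Chair): category_id=4 -> matches Kitchen
  - product 2 (Phone): category_id=4 -> matches Kitchen
  - product 3 (Tablet): category_id=2 -> matches Electronics
  - product 4 (Mouse): category_id=4 -> matches Kitchen
  - product 5 (Desk): category_id=NULL, no match -> dropped
So 1 of 5 rows is dropped.

SQL:
SELECT a.name, b.name AS category
FROM products a
INNER JOIN categories b ON a.category_id = b.id

Result:
name   | category   
-------+------------
Chair  | Kitchen    
Phone  | Kitchen    
Tablet | Electronics
Mouse  | Kitchen    


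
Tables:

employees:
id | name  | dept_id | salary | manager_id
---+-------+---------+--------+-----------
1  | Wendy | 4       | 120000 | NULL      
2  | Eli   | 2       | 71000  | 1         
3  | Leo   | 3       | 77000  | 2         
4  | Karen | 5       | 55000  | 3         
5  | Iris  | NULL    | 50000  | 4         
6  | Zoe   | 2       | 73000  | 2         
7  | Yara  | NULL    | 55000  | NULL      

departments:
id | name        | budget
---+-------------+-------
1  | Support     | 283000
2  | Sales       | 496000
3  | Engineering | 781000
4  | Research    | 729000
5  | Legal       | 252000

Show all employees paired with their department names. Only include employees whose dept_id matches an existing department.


INNER JOIN keeps only employees rows whose dept_id matches an id in departments. Walk through each employee:
  - employee 1 (Wendy): dept_id=4 -> matches Research
  - employee 2 (Eli): dept_id=2 -> matches Sales
  - employee 3 (Leo): dept_id=3 -> matches Engineering
  - employee 4 (Karen): dept_id=5 -> matches Legal
  - employee 5 (Iris): dept_id=NULL, no match -> dropped
  - employee 6 (Zoe): dept_id=2 -> matches Sales
  - employee 7 (Yara): dept_id=NULL, no match -> dropped
So 2 of 7 rows are dropped.

SQL:
SELECT a.name, b.name AS department
FROM employees a
INNER JOIN departments b ON a.dept_id = b.id

Result:
name  | department 
------+------------
Wendy | Research   
Eli   | Sales      
Leo   | Engineering
Karen | Legal      
Zoe   | Sales      


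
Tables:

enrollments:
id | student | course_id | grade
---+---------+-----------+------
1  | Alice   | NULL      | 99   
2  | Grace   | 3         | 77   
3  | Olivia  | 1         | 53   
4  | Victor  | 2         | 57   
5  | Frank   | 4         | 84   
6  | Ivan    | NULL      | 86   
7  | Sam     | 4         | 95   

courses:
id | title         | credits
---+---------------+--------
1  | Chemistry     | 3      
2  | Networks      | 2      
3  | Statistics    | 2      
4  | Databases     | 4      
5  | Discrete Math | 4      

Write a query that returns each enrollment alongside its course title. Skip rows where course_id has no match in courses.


INNER JOIN keeps only enrollments rows whose course_id matches an id in courses. Walk through each enrollment:
  - enrollment 1 (Alice): course_id=NULL, no match -> dropped
  - enrollment 2 (Grace): course_id=3 -> matches Statistics
  - enrollment 3 (Olivia): course_id=1 -> matches Chemistry
  - enrollment 4 (Victor): course_id=2 -> matches Networks
  - enrollment 5 (Frank): course_id=4 -> matches Databases
  - enrollment 6 (Ivan): course_id=NULL, no match -> dropped
  - enrollment 7 (Sam): course_id=4 -> matches Databases
So 2 of 7 rows are dropped.

SQL:
SELECT a.student, b.title AS course
FROM enrollments a
INNER JOIN courses b ON a.course_id = b.id

Result:
student | course    
--------+-----------
Grace   | Statistics
Olivia  | Chemistry 
Victor  | Networks  
Frank   | Databases 
Sam     | Databases 


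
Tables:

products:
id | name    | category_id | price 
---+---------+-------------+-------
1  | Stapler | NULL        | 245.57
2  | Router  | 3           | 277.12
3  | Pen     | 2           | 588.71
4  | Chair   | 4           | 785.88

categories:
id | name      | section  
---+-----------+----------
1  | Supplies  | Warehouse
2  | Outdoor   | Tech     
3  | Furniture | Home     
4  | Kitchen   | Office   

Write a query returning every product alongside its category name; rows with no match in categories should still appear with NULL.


LEFT JOIN keeps every row from products (the left table); where category_id has no match in categories, the category columns become NULL. Walk through each product:
  - product 1 (Stapler): category_id=NULL, no match -> kept with NULL
  - product 2 (Router): category_id=3 -> matches Furniture
  - product 3 (Pen): category_id=2 -> matches Outdoor
  - product 4 (Chair): category_id=4 -> matches Kitchen
All 4 rows appear; 1 has NULL category.

SQL:
SELECT a.name, b.name AS category
FROM products a
LEFT JOIN categories b ON a.category_id = b.id

Result:
name    | category 
--------+----------
Stapler | NULL     
Router  | Furniture
Pen     | Outdoor  
Chair   | Kitchen  


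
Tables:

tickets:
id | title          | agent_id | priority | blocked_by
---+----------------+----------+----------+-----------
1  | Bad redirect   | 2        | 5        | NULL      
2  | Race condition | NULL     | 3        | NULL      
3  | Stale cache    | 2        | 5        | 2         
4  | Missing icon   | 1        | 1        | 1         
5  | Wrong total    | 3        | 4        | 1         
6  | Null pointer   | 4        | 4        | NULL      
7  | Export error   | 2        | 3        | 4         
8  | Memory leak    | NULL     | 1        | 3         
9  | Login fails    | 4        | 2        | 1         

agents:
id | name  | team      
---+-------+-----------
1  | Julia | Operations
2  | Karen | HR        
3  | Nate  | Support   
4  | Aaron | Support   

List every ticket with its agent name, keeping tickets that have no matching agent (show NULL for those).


LEFT JOIN keeps every row from tickets (the left table); where agent_id has no match in agents, the agent columns become NULL. Walk through each ticket:
  - ticket 1 (Bad redirect): agent_id=2 -> matches Karen
  - ticket 2 (Race condition): agent_id=NULL, no match -> kept with NULL
  - ticket 3 (Stale cache): agent_id=2 -> matches Karen
  - ticket 4 (Missing icon): agent_id=1 -> matches Julia
  - ticket 5 (Wrong total): agent_id=3 -> matches Nate
  - ticket 6 (Null pointer): agent_id=4 -> matches Aaron
  - ticket 7 (Export error): agent_id=2 -> matches Karen
  - ticket 8 (Memory leak): agent_id=NULL, no match -> kept with NULL
  - ticket 9 (Login fails): agent_id=4 -> matches Aaron
All 9 rows appear; 2 have NULL agent.

SQL:
SELECT a.title, b.name AS agent
FROM tickets a
LEFT JOIN agents b ON a.agent_id = b.id

Result:
title          | agent
---------------+------
Bad redirect   | Karen
Race condition | NULL 
Stale cache    | Karen
Missing icon   | Julia
Wrong total    | Nate 
Null pointer   | Aaron
Export error   | Karen
Memory leak    | NULL 
Login fails    | Aaron


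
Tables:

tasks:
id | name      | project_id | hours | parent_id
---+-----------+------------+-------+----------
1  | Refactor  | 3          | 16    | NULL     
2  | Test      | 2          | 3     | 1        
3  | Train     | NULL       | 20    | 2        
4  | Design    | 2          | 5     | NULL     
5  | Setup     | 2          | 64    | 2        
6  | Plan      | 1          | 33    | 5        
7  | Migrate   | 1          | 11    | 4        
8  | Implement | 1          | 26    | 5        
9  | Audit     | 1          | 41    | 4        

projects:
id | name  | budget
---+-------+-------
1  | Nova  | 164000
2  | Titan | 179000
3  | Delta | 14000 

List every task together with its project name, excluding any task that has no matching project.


INNER JOIN keeps only tasks rows whose project_id matches an id in projects. Walk through each task:
  - task 1 (Refactor): project_id=3 -> matches Delta
  - task 2 (Test): project_id=2 -> matches Titan
  - task 3 (Train): project_id=NULL, no match -> dropped
  - task 4 (Design): project_id=2 -> matches Titan
  - task 5 (Setup): project_id=2 -> matches Titan
  - task 6 (Plan): project_id=1 -> matches Nova
  - task 7 (Migrate): project_id=1 -> matches Nova
  - task 8 (Implement): project_id=1 -> matches Nova
  - task 9 (Audit): project_id=1 -> matches Nova
So 1 of 9 rows is dropped.

SQL:
SELECT a.name, b.name AS project
FROM tasks a
INNER JOIN projects b ON a.project_id = b.id

Result:
name      | project
----------+--------
Refactor  | Delta  
Test      | Titan  
Design    | Titan  
Setup     | Titan  
Plan      | Nova   
Migrate   | Nova   
Implement | Nova   
Audit     | Nova   


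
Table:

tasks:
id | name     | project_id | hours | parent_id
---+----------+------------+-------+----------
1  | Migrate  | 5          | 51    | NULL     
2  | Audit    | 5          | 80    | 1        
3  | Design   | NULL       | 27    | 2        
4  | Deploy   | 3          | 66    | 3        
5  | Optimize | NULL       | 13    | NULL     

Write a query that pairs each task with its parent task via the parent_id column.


This is a self-join: tasks is joined to a second copy of itself, matching each row's parent_id to another row's id. Use LEFT JOIN so rows with parent_id=NULL are kept.
  - task 1 (Migrate): parent_id=NULL -> NULL
  - task 2 (Audit): parent_id=1 -> Migrate
  - task 3 (Design): parent_id=2 -> Audit
  - task 4 (Deploy): parent_id=3 -> Design
  - task 5 (Optimize): parent_id=NULL -> NULL

SQL:
SELECT a.name AS item, b.name AS parent
FROM tasks a
LEFT JOIN tasks b ON a.parent_id = b.id

Result:
item     | parent 
---------+--------
Migrate  | NULL   
Audit    | Migrate
Design   | Audit  
Deploy   | Design 
Optimize | NULL   


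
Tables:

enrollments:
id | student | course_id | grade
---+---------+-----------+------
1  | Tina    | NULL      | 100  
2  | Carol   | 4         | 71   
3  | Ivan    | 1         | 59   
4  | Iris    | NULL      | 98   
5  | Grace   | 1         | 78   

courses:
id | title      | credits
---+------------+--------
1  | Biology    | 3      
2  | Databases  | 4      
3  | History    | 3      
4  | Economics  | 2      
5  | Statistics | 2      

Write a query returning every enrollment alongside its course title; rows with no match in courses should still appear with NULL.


LEFT JOIN keeps every row from enrollments (the left table); where course_id has no match in courses, the course columns become NULL. Walk through each enrollment:
  - enrollment 1 (Tina): course_id=NULL, no match -> kept with NULL
  - enrollment 2 (Carol): course_id=4 -> matches Economics
  - enrollment 3 (Ivan): course_id=1 -> matches Biology
  - enrollment 4 (Iris): course_id=NULL, no match -> kept with NULL
  - enrollment 5 (Grace): course_id=1 -> matches Biology
All 5 rows appear; 2 have NULL course.

SQL:
SELECT a.student, b.title AS course
FROM enrollments a
LEFT JOIN courses b ON a.course_id = b.id

Result:
student | course   
--------+----------
Tina    | NULL     
Carol   | Economics
Ivan    | Biology  
Iris    | NULL     
Grace   | Biology  


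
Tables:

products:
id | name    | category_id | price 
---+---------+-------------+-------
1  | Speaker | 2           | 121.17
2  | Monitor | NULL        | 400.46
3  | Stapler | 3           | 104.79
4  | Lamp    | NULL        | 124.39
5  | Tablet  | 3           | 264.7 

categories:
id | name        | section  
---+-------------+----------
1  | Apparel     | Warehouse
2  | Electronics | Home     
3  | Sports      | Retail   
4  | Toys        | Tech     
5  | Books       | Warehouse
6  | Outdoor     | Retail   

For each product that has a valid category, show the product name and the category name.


INNER JOIN keeps only products rows whose category_id matches an id in categories. Walk through each product:
  - product 1 (Speaker): category_id=2 -> matches Electronics
  - product 2 (Monitor): category_id=NULL, no match -> dropped
  - product 3 (Stapler): category_id=3 -> matches Sports
  - product 4 (Lamp): category_id=NULL, no match -> dropped
  - product 5 (Tablet): category_id=3 -> matches Sports
So 2 of 5 rows are dropped.

SQL:
SELECT a.name, b.name AS category
FROM products a
INNER JOIN categories b ON a.category_id = b.id

Result:
name    | category   
--------+------------
Speaker | Electronics
Stapler | Sports     
Tablet  | Sports     


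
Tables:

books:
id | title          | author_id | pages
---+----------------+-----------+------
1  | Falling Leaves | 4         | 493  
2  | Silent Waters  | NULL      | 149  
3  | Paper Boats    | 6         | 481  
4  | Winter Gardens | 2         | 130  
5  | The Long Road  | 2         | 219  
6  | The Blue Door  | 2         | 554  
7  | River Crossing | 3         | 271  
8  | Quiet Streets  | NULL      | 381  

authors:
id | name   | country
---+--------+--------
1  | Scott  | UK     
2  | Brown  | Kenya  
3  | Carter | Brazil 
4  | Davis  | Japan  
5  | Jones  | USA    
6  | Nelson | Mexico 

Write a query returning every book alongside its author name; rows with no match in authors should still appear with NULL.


LEFT JOIN keeps every row from books (the left table); where author_id has no match in authors, the author columns become NULL. Walk through each book:
  - book 1 (Falling Leaves): author_id=4 -> matches Davis
  - book 2 (Silent Waters): author_id=NULL, no match -> kept with NULL
  - book 3 (Paper Boats): author_id=6 -> matches Nelson
  - book 4 (Winter Gardens): author_id=2 -> matches Brown
  - book 5 (The Long Road): author_id=2 -> matches Brown
  - book 6 (The Blue Door): author_id=2 -> matches Brown
  - book 7 (River Crossing): author_id=3 -> matches Carter
  - book 8 (Quiet Streets): author_id=NULL, no match -> kept with NULL
All 8 rows appear; 2 have NULL author.

SQL:
SELECT a.title, b.name AS author
FROM books a
LEFT JOIN authors b ON a.author_id = b.id

Result:
title          | author
---------------+-------
Falling Leaves | Davis 
Silent Waters  | NULL  
Paper Boats    | Nelson
Winter Gardens | Brown 
The Long Road  | Brown 
The Blue Door  | Brown 
River Crossing | Carter
Quiet Streets  | NULL  


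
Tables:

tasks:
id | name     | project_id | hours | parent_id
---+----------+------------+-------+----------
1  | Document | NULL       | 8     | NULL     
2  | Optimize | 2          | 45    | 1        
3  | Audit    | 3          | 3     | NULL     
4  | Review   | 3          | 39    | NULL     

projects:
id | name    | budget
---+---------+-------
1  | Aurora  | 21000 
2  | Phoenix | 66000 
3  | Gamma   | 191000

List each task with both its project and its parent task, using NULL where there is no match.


Two LEFT JOINs from the same base table tasks: one to projects via project_id, one to tasks itself via parent_id. Both are LEFT so every task is preserved.
Match against projects:
  - task 1 (Document): project_id=NULL, no match -> kept with NULL
  - task 2 (Optimize): project_id=2 -> matches Phoenix
  - task 3 (Audit): project_id=3 -> matches Gamma
  - task 4 (Review): project_id=3 -> matches Gamma
Match against tasks (self):
  - task 1 (Document): parent_id=NULL -> NULL
  - task 2 (Optimize): parent_id=1 -> Document
  - task 3 (Audit): parent_id=NULL -> NULL
  - task 4 (Review): parent_id=NULL -> NULL

SQL:
SELECT a.name, b.name AS project, c.name AS parent
FROM tasks a
LEFT JOIN projects b ON a.project_id = b.id
LEFT JOIN tasks c ON a.parent_id = c.id

Result:
name     | project | parent  
---------+---------+---------
Document | NULL    | NULL    
Optimize | Phoenix | Document
Audit    | Gamma   | NULL    
Review   | Gamma   | NULL    


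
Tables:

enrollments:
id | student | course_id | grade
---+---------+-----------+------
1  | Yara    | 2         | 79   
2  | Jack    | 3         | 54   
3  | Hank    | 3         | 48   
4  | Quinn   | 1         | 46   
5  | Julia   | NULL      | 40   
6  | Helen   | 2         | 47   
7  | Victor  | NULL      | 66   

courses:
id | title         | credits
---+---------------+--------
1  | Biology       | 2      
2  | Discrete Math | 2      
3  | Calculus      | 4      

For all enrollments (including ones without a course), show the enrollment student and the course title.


LEFT JOIN keeps every row from enrollments (the left table); where course_id has no match in courses, the course columns become NULL. Walk through each enrollment:
  - enrollment 1 (Yara): course_id=2 -> matches Discrete Math
  - enrollment 2 (Jack): course_id=3 -> matches Calculus
  - enrollment 3 (Hank): course_id=3 -> matches Calculus
  - enrollment 4 (Quinn): course_id=1 -> matches Biology
  - enrollment 5 (Julia): course_id=NULL, no match -> kept with NULL
  - enrollment 6 (Helen): course_id=2 -> matches Discrete Math
  - enrollment 7 (Victor): course_id=NULL, no match -> kept with NULL
All 7 rows appear; 2 have NULL course.

SQL:
SELECT a.student, b.title AS course
FROM enrollments a
LEFT JOIN courses b ON a.course_id = b.id

Result:
student | course       
--------+--------------
Yara    | Discrete Math
Jack    | Calculus     
Hank    | Calculus     
Quinn   | Biology      
Julia   | NULL         
Helen   | Discrete Math
Victor  | NULL         


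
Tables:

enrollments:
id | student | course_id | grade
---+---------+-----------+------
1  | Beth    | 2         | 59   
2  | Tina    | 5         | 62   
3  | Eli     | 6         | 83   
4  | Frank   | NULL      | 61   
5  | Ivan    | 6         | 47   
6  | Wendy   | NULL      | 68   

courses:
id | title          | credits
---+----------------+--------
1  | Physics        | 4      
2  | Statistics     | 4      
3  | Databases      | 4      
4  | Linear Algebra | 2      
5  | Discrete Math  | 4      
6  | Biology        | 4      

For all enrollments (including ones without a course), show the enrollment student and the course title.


LEFT JOIN keeps every row from enrollments (the left table); where course_id has no match in courses, the course columns become NULL. Walk through each enrollment:
  - enrollment 1 (Beth): course_id=2 -> matches Statistics
  - enrollment 2 (Tina): course_id=5 -> matches Discrete Math
  - enrollment 3 (Eli): course_id=6 -> matches Biology
  - enrollment 4 (Frank): course_id=NULL, no match -> kept with NULL
  - enrollment 5 (Ivan): course_id=6 -> matches Biology
  - enrollment 6 (Wendy): course_id=NULL, no match -> kept with NULL
All 6 rows appear; 2 have NULL course.

SQL:
SELECT a.student, b.title AS course
FROM enrollments a
LEFT JOIN courses b ON a.course_id = b.id

Result:
student | course       
--------+--------------
Beth    | Statistics   
Tina    | Discrete Math
Eli     | Biology      
Frank   | NULL         
Ivan    | Biology      
Wendy   | NULL         


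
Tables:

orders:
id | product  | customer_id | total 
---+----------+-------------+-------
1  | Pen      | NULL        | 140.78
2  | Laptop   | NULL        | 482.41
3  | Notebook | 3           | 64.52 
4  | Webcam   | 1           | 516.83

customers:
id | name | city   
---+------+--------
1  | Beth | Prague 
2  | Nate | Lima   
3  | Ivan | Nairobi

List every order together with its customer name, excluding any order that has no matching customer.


INNER JOIN keeps only orders rows whose customer_id matches an id in customers. Walk through each order:
  - order 1 (Pen): customer_id=NULL, no match -> dropped
  - order 2 (Laptop): customer_id=NULL, no match -> dropped
  - order 3 (Notebook): customer_id=3 -> matches Ivan
  - order 4 (Webcam): customer_id=1 -> matches Beth
So 2 of 4 rows are dropped.

SQL:
SELECT a.product, b.name AS customer
FROM orders a
INNER JOIN customers b ON a.customer_id = b.id

Result:
product  | customer
---------+---------
Notebook | Ivan    
Webcam   | Beth    


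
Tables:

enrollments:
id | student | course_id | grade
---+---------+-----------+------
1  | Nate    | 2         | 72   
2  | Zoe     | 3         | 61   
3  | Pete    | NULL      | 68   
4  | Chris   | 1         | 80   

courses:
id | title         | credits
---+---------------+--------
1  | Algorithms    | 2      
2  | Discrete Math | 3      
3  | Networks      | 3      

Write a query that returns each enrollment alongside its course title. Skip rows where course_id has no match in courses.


INNER JOIN keeps only enrollments rows whose course_id matches an id in courses. Walk through each enrollment:
  - enrollment 1 (Nate): course_id=2 -> matches Discrete Math
  - enrollment 2 (Zoe): course_id=3 -> matches Networks
  - enrollment 3 (Pete): course_id=NULL, no match -> dropped
  - enrollment 4 (Chris): course_id=1 -> matches Algorithms
So 1 of 4 rows is dropped.

SQL:
SELECT a.student, b.title AS course
FROM enrollments a
INNER JOIN courses b ON a.course_id = b.id

Result:
student | course       
--------+--------------
Nate    | Discrete Math
Zoe     | Networks     
Chris   | Algorithms   


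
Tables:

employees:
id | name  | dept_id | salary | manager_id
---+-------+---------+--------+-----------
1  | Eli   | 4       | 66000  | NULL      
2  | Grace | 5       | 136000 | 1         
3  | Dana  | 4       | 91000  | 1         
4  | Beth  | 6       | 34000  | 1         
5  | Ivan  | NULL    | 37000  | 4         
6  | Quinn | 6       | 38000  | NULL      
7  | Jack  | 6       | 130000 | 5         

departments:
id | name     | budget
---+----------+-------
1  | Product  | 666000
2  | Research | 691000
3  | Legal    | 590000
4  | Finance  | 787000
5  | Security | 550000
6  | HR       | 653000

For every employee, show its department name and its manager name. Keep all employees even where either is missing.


Two LEFT JOINs from the same base table employees: one to departments via dept_id, one to employees itself via manager_id. Both are LEFT so every employee is preserved.
Match against departments:
  - employee 1 (Eli): dept_id=4 -> matches Finance
  - employee 2 (Grace): dept_id=5 -> matches Security
  - employee 3 (Dana): dept_id=4 -> matches Finance
  - employee 4 (Beth): dept_id=6 -> matches HR
  - employee 5 (Ivan): dept_id=NULL, no match -> kept with NULL
  - employee 6 (Quinn): dept_id=6 -> matches HR
  - employee 7 (Jack): dept_id=6 -> matches HR
Match against employees (self):
  - employee 1 (Eli): manager_id=NULL -> NULL
  - employee 2 (Grace): manager_id=1 -> Eli
  - employee 3 (Dana): manager_id=1 -> Eli
  - employee 4 (Beth): manager_id=1 -> Eli
  - employee 5 (Ivan): manager_id=4 -> Beth
  - employee 6 (Quinn): manager_id=NULL -> NULL
  - employee 7 (Jack): manager_id=5 -> Ivan

SQL:
SELECT a.name, b.name AS department, c.name AS manager
FROM employees a
LEFT JOIN departments b ON a.dept_id = b.id
LEFT JOIN employees c ON a.manager_id = c.id

Result:
name  | department | manager
------+------------+--------
Eli   | Finance    | NULL   
Grace | Security   | Eli    
Dana  | Finance    | Eli    
Beth  | HR         | Eli    
Ivan  | NULL       | Beth   
Quinn | HR         | NULL   
Jack  | HR         | Ivan   


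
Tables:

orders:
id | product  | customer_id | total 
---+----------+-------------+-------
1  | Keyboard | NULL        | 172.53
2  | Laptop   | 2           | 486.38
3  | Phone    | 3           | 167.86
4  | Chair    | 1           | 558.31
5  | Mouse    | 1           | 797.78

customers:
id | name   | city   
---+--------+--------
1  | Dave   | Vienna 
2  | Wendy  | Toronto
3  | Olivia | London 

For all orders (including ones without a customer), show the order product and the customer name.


LEFT JOIN keeps every row from orders (the left table); where customer_id has no match in customers, the customer columns become NULL. Walk through each order:
  - order 1 (Keyboard): customer_id=NULL, no match -> kept with NULL
  - order 2 (Laptop): customer_id=2 -> matches Wendy
  - order 3 (Phone): customer_id=3 -> matches Olivia
  - order 4 (Chair): customer_id=1 -> matches Dave
  - order 5 (Mouse): customer_id=1 -> matches Dave
All 5 rows appear; 1 has NULL customer.

SQL:
SELECT a.product, b.name AS customer
FROM orders a
LEFT JOIN customers b ON a.customer_id = b.id

Result:
product  | customer
---------+---------
Keyboard | NULL    
Laptop   | Wendy   
Phone    | Olivia  
Chair    | Dave    
Mouse    | Dave    


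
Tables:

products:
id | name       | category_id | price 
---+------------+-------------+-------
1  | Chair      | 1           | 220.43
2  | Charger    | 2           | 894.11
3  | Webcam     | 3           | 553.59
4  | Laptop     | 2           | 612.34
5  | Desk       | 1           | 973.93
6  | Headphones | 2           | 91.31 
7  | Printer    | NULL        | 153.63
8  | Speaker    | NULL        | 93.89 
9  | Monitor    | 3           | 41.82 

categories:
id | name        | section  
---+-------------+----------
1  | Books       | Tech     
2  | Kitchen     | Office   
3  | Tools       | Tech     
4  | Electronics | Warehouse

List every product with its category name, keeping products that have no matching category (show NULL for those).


LEFT JOIN keeps every row from products (the left table); where category_id has no match in categories, the category columns become NULL. Walk through each product:
  - product 1 (Chair): category_id=1 -> matches Books
  - product 2 (Charger): category_id=2 -> matches Kitchen
  - product 3 (Webcam): category_id=3 -> matches Tools
  - product 4 (Laptop): category_id=2 -> matches Kitchen
  - product 5 (Desk): category_id=1 -> matches Books
  - product 6 (Headphones): category_id=2 -> matches Kitchen
  - product 7 (Printer): category_id=NULL, no match -> kept with NULL
  - product 8 (Speaker): category_id=NULL, no match -> kept with NULL
  - product 9 (Monitor): category_id=3 -> matches Tools
All 9 rows appear; 2 have NULL category.

SQL:
SELECT a.name, b.name AS category
FROM products a
LEFT JOIN categories b ON a.category_id = b.id

Result:
name       | category
-----------+---------
Chair      | Books   
Charger    | Kitchen 
Webcam     | Tools   
Laptop     | Kitchen 
Desk       | Books   
Headphones | Kitchen 
Printer    | NULL    
Speaker    | NULL    
Monitor    | Tools   


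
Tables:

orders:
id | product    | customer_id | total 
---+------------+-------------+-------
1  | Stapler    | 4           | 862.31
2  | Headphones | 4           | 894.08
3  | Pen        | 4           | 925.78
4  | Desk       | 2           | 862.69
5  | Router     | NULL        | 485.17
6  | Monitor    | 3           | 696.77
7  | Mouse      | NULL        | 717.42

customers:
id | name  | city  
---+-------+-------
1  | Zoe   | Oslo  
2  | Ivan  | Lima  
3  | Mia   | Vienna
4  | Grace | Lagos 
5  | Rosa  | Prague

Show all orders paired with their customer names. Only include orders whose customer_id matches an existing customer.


INNER JOIN keeps only orders rows whose customer_id matches an id in customers. Walk through each order:
  - order 1 (Stapler): customer_id=4 -> matches Grace
  - order 2 (Headphones): customer_id=4 -> matches Grace
  - order 3 (Pen): customer_id=4 -> matches Grace
  - order 4 (Desk): customer_id=2 -> matches Ivan
  - order 5 (Router): customer_id=NULL, no match -> dropped
  - order 6 (Monitor): customer_id=3 -> matches Mia
  - order 7 (Mouse): customer_id=NULL, no match -> dropped
So 2 of 7 rows are dropped.

SQL:
SELECT a.product, b.name AS customer
FROM orders a
INNER JOIN customers b ON a.customer_id = b.id

Result:
product    | customer
-----------+---------
Stapler    | Grace   
Headphones | Grace   
Pen        | Grace   
Desk       | Ivan    
Monitor    | Mia     


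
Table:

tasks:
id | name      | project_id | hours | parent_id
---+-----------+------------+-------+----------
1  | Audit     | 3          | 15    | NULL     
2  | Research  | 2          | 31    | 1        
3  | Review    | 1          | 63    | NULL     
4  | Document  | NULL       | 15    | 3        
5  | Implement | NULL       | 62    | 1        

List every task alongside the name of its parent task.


This is a self-join: tasks is joined to a second copy of itself, matching each row's parent_id to another row's id. Use LEFT JOIN so rows with parent_id=NULL are kept.
  - task 1 (Audit): parent_id=NULL -> NULL
  - task 2 (Research): parent_id=1 -> Audit
  - task 3 (Review): parent_id=NULL -> NULL
  - task 4 (Document): parent_id=3 -> Review
  - task 5 (Implement): parent_id=1 -> Audit

SQL:
SELECT a.name AS item, b.name AS parent
FROM tasks a
LEFT JOIN tasks b ON a.parent_id = b.id

Result:
item      | parent
----------+-------
Audit     | NULL  
Research  | Audit 
Review    | NULL  
Document  | Review
Implement | Audit 


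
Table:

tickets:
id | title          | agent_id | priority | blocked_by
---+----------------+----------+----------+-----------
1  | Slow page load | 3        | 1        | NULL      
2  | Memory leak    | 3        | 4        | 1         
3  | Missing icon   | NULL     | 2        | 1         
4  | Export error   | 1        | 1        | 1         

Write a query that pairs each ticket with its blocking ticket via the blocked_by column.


This is a self-join: tickets is joined to a second copy of itself, matching each row's blocked_by to another row's id. Use LEFT JOIN so rows with blocked_by=NULL are kept.
  - ticket 1 (Slow page load): blocked_by=NULL -> NULL
  - ticket 2 (Memory leak): blocked_by=1 -> Slow page load
  - ticket 3 (Missing icon): blocked_by=1 -> Slow page load
  - ticket 4 (Export error): blocked_by=1 -> Slow page load

SQL:
SELECT a.title AS item, b.title AS blocked_by
FROM tickets a
LEFT JOIN tickets b ON a.blocked_by = b.id

Result:
item           | blocked_by    
---------------+---------------
Slow page load | NULL          
Memory leak    | Slow page load
Missing icon   | Slow page load
Export error   | Slow page load


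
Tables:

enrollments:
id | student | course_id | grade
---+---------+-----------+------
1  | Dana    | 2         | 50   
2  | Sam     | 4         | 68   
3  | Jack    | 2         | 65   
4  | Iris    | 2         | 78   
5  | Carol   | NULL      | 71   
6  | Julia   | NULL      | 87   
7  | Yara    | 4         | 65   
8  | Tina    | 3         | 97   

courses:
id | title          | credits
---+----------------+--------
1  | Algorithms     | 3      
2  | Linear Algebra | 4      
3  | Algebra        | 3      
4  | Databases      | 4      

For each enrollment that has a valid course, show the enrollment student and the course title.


INNER JOIN keeps only enrollments rows whose course_id matches an id in courses. Walk through each enrollment:
  - enrollment 1 (Dana): course_id=2 -> matches Linear Algebra
  - enrollment 2 (Sam): course_id=4 -> matches Databases
  - enrollment 3 (Jack): course_id=2 -> matches Linear Algebra
  - enrollment 4 (Iris): course_id=2 -> matches Linear Algebra
  - enrollment 5 (Carol): course_id=NULL, no match -> dropped
  - enrollment 6 (Julia): course_id=NULL, no match -> dropped
  - enrollment 7 (Yara): course_id=4 -> matches Databases
  - enrollment 8 (Tina): course_id=3 -> matches Algebra
So 2 of 8 rows are dropped.

SQL:
SELECT a.student, b.title AS course
FROM enrollments a
INNER JOIN courses b ON a.course_id = b.id

Result:
student | course        
--------+---------------
Dana    | Linear Algebra
Sam     | Databases     
Jack    | Linear Algebra
Iris    | Linear Algebra
Yara    | Databases     
Tina    | Algebra       


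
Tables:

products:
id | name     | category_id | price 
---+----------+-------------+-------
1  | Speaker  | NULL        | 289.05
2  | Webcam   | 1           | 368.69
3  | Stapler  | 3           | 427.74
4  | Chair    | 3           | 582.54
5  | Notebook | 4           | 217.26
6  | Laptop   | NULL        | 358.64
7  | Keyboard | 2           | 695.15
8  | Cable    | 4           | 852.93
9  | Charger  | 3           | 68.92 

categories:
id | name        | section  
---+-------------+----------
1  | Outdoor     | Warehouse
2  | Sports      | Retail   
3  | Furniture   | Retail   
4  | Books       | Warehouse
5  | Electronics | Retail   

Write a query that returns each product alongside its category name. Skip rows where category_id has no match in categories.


INNER JOIN keeps only products rows whose category_id matches an id in categories. Walk through each product:
  - product 1 (Speaker): category_id=NULL, no match -> dropped
  - product 2 (Webcam): category_id=1 -> matches Outdoor
  - product 3 (Stapler): category_id=3 -> matches Furniture
  - product 4 (Chair): category_id=3 -> matches Furniture
  - product 5 (Notebook): category_id=4 -> matches Books
  - product 6 (Laptop): category_id=NULL, no match -> dropped
  - product 7 (Keyboard): category_id=2 -> matches Sports
  - product 8 (Cable): category_id=4 -> matches Books
  - product 9 (Charger): category_id=3 -> matches Furniture
So 2 of 9 rows are dropped.

SQL:
SELECT a.name, b.name AS category
FROM products a
INNER JOIN categories b ON a.category_id = b.id

Result:
name     | category 
---------+----------
Webcam   | Outdoor  
Stapler  | Furniture
Chair    | Furniture
Notebook | Books    
Keyboard | Sports   
Cable    | Books    
Charger  | Furniture


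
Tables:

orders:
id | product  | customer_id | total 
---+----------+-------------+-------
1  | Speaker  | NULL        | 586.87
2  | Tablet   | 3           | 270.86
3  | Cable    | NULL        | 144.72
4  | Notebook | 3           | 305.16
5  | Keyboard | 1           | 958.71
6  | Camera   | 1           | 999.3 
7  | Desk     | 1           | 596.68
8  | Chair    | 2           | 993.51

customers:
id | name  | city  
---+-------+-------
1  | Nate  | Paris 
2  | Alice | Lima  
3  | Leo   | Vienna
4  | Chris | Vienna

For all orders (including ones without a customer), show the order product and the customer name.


LEFT JOIN keeps every row from orders (the left table); where customer_id has no match in customers, the customer columns become NULL. Walk through each order:
  - order 1 (Speaker): customer_id=NULL, no match -> kept with NULL
  - order 2 (Tablet): customer_id=3 -> matches Leo
  - order 3 (Cable): customer_id=NULL, no match -> kept with NULL
  - order 4 (Notebook): customer_id=3 -> matches Leo
  - order 5 (Keyboard): customer_id=1 -> matches Nate
  - order 6 (Camera): customer_id=1 -> matches Nate
  - order 7 (Desk): customer_id=1 -> matches Nate
  - order 8 (Chair): customer_id=2 -> matches Alice
All 8 rows appear; 2 have NULL customer.

SQL:
SELECT a.product, b.name AS customer
FROM orders a
LEFT JOIN customers b ON a.customer_id = b.id

Result:
product  | customer
---------+---------
Speaker  | NULL    
Tablet   | Leo     
Cable    | NULL    
Notebook | Leo     
Keyboard | Nate    
Camera   | Nate    
Desk     | Nate    
Chair    | Alice   


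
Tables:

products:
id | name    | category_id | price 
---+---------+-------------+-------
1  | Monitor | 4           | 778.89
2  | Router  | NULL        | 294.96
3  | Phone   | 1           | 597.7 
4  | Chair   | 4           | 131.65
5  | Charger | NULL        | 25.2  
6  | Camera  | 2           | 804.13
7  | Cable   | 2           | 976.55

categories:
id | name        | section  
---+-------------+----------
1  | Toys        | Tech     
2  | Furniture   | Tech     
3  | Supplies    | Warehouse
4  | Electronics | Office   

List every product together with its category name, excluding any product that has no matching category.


INNER JOIN keeps only products rows whose category_id matches an id in categories. Walk through each product:
  - product 1 (Monitor): category_id=4 -> matches Electronics
  - product 2 (Router): category_id=NULL, no match -> dropped
  - product 3 (Phone): category_id=1 -> matches Toys
  - product 4 (Chair): category_id=4 -> matches Electronics
  - product 5 (Charger): category_id=NULL, no match -> dropped
  - product 6 (Camera): category_id=2 -> matches Furniture
  - product 7 (Cable): category_id=2 -> matches Furniture
So 2 of 7 rows are dropped.

SQL:
SELECT a.name, b.name AS category
FROM products a
INNER JOIN categories b ON a.category_id = b.id

Result:
name    | category   
--------+------------
Monitor | Electronics
Phone   | Toys       
Chair   | Electronics
Camera  | Furniture  
Cable   | Furniture  


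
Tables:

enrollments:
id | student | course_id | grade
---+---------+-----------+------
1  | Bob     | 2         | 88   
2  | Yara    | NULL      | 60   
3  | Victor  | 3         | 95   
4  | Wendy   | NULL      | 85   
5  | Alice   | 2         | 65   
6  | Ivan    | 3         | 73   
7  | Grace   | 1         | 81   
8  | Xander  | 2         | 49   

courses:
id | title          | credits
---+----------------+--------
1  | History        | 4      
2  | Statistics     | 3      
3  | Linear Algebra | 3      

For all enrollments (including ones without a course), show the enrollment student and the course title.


LEFT JOIN keeps every row from enrollments (the left table); where course_id has no match in courses, the course columns become NULL. Walk through each enrollment:
  - enrollment 1 (Bob): course_id=2 -> matches Statistics
  - enrollment 2 (Yara): course_id=NULL, no match -> kept with NULL
  - enrollment 3 (Victor): course_id=3 -> matches Linear Algebra
  - enrollment 4 (Wendy): course_id=NULL, no match -> kept with NULL
  - enrollment 5 (Alice): course_id=2 -> matches Statistics
  - enrollment 6 (Ivan): course_id=3 -> matches Linear Algebra
  - enrollment 7 (Grace): course_id=1 -> matches History
  - enrollment 8 (Xander): course_id=2 -> matches Statistics
All 8 rows appear; 2 have NULL course.

SQL:
SELECT a.student, b.title AS course
FROM enrollments a
LEFT JOIN courses b ON a.course_id = b.id

Result:
student | course        
--------+---------------
Bob     | Statistics    
Yara    | NULL          
Victor  | Linear Algebra
Wendy   | NULL          
Alice   | Statistics    
Ivan    | Linear Algebra
Grace   | History       
Xander  | Statistics    


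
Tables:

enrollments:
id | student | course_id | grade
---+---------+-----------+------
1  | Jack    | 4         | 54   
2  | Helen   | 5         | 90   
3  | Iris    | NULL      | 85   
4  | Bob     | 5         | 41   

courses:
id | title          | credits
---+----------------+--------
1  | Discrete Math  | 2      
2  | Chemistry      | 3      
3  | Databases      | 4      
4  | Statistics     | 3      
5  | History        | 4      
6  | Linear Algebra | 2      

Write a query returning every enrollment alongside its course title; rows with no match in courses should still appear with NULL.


LEFT JOIN keeps every row from enrollments (the left table); where course_id has no match in courses, the course columns become NULL. Walk through each enrollment:
  - enrollment 1 (Jack): course_id=4 -> matches Statistics
  - enrollment 2 (Helen): course_id=5 -> matches History
  - enrollment 3 (Iris): course_id=NULL, no match -> kept with NULL
  - enrollment 4 (Bob): course_id=5 -> matches History
All 4 rows appear; 1 has NULL course.

SQL:
SELECT a.student, b.title AS course
FROM enrollments a
LEFT JOIN courses b ON a.course_id = b.id

Result:
student | course    
--------+-----------
Jack    | Statistics
Helen   | History   
Iris    | NULL      
Bob     | History   
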